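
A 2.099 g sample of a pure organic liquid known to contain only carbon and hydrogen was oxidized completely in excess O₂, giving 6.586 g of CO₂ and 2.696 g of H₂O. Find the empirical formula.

CH2

mol C = 6.586 g CO₂ ÷ 44.009 g/mol = 0.14965 mol
mol H = 2 × 2.696 g H₂O ÷ 18.015 g/mol = 0.29931 mol
Divide by the smallest (0.14965 mol): C 1.000, H 2.000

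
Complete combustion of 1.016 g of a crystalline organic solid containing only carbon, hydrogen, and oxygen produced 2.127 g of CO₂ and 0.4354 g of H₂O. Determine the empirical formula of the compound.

C2H2O

mol C = 2.127 g CO₂ ÷ 44.009 g/mol = 0.048331 mol
mol H = 2 × 0.4354 g H₂O ÷ 18.015 g/mol = 0.048337 mol
mass O = 1.016 − (0.58050 + 0.048724) = 0.38677 g → mol O = 0.38677 ÷ 15.999 = 0.024175 mol
Divide by the smallest (0.024175 mol): C 1.999, H 2.000, O 1.000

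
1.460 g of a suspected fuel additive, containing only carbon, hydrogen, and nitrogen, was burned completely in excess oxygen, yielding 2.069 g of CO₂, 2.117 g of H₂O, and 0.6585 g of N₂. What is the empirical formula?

mol C = 2.069 g CO₂ ÷ 44.009 g/mol = 0.047013 mol
mol H = 2 × 2.117 g H₂O ÷ 18.015 g/mol = 0.23503 mol
mol N = 2 × 0.6585 g N₂ ÷ 28.014 g/mol = 0.047012 mol
Divide by the smallest (0.047012 mol): C 1.000, H 4.999, N 1.000

CH5N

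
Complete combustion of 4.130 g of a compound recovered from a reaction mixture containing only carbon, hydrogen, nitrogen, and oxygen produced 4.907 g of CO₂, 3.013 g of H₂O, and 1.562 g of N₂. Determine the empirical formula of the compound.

mol C = 4.907 g CO₂ ÷ 44.009 g/mol = 0.11150 mol
mol H = 2 × 3.013 g H₂O ÷ 18.015 g/mol = 0.33450 mol
mol N = 2 × 1.562 g N₂ ÷ 28.014 g/mol = 0.11152 mol
mass O = 4.130 − (1.3392 + 0.33718 + 1.5620) = 0.89160 g → mol O = 0.89160 ÷ 15.999 = 0.055728 mol
Divide by the smallest (0.055728 mol): C 2.001, H 6.002, N 2.001, O 1.000

C2H6N2O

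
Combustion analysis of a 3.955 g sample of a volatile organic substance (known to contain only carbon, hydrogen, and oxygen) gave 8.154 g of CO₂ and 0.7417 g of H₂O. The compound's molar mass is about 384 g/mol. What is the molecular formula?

C18H8O10

mol C = 8.154 g CO₂ ÷ 44.009 g/mol = 0.18528 mol
mol H = 2 × 0.7417 g H₂O ÷ 18.015 g/mol = 0.082342 mol
mass O = 3.955 − (2.2254 + 0.083001) = 1.6466 g → mol O = 1.6466 ÷ 15.999 = 0.10292 mol
Divide by the smallest (0.082342 mol): C 2.250, H 1.000, O 1.250
Multiplying each by 4 gives whole numbers: C 9.00, H 4.00, O 5.00
Empirical formula: C9H4O5
Empirical-formula mass = 192.13 g/mol; 384 ÷ 192.13 ≈ 2, so the molecular formula is C18H8O10.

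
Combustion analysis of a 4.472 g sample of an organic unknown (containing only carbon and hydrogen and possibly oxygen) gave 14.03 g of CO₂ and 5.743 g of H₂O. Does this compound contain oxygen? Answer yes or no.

no

mol C = 14.03 g CO₂ ÷ 44.009 g/mol = 0.31880 mol
mol H = 2 × 5.743 g H₂O ÷ 18.015 g/mol = 0.63758 mol
C and H together account for 4.4718 g — essentially the entire 4.472 g sample — so the compound contains no oxygen.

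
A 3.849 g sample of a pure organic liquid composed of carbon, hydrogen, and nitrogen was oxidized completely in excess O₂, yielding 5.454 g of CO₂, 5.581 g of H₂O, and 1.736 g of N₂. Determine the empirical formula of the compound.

CH5N

mol C = 5.454 g CO₂ ÷ 44.009 g/mol = 0.12393 mol
mol H = 2 × 5.581 g H₂O ÷ 18.015 g/mol = 0.61959 mol
mol N = 2 × 1.736 g N₂ ÷ 28.014 g/mol = 0.12394 mol
Divide by the smallest (0.12393 mol): C 1.000, H 5.000, N 1.000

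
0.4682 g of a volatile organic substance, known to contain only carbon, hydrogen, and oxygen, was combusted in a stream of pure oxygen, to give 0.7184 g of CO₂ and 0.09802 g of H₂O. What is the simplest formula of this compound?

mol C = 0.7184 g CO₂ ÷ 44.009 g/mol = 0.016324 mol
mol H = 2 × 0.09802 g H₂O ÷ 18.015 g/mol = 0.010882 mol
mass O = 0.4682 − (0.19607 + 0.010969) = 0.26116 g → mol O = 0.26116 ÷ 15.999 = 0.016324 mol
Divide by the smallest (0.010882 mol): C 1.500, H 1.000, O 1.500
Multiplying each by 2 gives whole numbers: C 3.00, H 2.00, O 3.00

C3H2O3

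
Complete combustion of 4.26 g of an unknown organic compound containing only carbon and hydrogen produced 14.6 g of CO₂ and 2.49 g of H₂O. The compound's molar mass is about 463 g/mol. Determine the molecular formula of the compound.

C36H30

mol C = 14.6 g CO₂ ÷ 44.009 g/mol = 0.3318 mol
mol H = 2 × 2.49 g H₂O ÷ 18.015 g/mol = 0.2764 mol
Divide by the smallest (0.2764 mol): C 1.200, H 1.000
Multiplying each by 5 gives whole numbers: C 6.00, H 5.00
Empirical formula: C6H5
Empirical-formula mass = 77.11 g/mol; 463 ÷ 77.11 ≈ 6, so the molecular formula is C36H30.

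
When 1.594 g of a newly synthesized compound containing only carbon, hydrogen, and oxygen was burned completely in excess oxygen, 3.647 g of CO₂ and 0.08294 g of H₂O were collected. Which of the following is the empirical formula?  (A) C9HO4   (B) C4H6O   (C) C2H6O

mol C = 3.647 g CO₂ ÷ 44.009 g/mol = 0.082869 mol
mol H = 2 × 0.08294 g H₂O ÷ 18.015 g/mol = 0.0092079 mol
mass O = 1.594 − (0.99534 + 0.0092815) = 0.58937 g → mol O = 0.58937 ÷ 15.999 = 0.036838 mol
Divide by the smallest (0.0092079 mol): C 9.000, H 1.000, O 4.001

(A) C9HO4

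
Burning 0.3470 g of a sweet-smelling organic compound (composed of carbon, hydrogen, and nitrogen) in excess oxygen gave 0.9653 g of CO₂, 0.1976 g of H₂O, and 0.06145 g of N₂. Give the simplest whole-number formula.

C5H5N

mol C = 0.9653 g CO₂ ÷ 44.009 g/mol = 0.021934 mol
mol H = 2 × 0.1976 g H₂O ÷ 18.015 g/mol = 0.021937 mol
mol N = 2 × 0.06145 g N₂ ÷ 28.014 g/mol = 0.0043871 mol
Divide by the smallest (0.0043871 mol): C 5.000, H 5.000, N 1.000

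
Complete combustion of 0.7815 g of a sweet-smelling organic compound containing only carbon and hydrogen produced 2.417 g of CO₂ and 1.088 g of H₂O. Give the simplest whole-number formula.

C5H11

mol C = 2.417 g CO₂ ÷ 44.009 g/mol = 0.054921 mol
mol H = 2 × 1.088 g H₂O ÷ 18.015 g/mol = 0.12079 mol
Divide by the smallest (0.054921 mol): C 1.000, H 2.199
Multiplying each by 5 gives whole numbers: C 5.00, H 11.00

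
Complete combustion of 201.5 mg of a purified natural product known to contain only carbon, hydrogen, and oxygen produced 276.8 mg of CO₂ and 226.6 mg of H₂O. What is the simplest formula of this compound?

mol C = 0.2768 g CO₂ ÷ 44.009 g/mol = 0.0062896 mol
mol H = 2 × 0.2266 g H₂O ÷ 18.015 g/mol = 0.025157 mol
mass O = 0.2015 − (0.075545 + 0.025358) = 0.10060 g → mol O = 0.10060 ÷ 15.999 = 0.0062877 mol
Divide by the smallest (0.0062877 mol): C 1.000, H 4.001, O 1.000

CH4O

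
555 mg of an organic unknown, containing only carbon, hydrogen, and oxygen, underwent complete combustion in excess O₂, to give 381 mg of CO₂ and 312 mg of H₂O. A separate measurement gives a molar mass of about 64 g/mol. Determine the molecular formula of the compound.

CH4O3

mol C = 0.381 g CO₂ ÷ 44.009 g/mol = 0.008657 mol
mol H = 2 × 0.312 g H₂O ÷ 18.015 g/mol = 0.03464 mol
mass O = 0.555 − (0.1040 + 0.03491) = 0.4161 g → mol O = 0.4161 ÷ 15.999 = 0.02601 mol
Divide by the smallest (0.008657 mol): C 1.000, H 4.001, O 3.004
Empirical formula: CH4O3
Empirical-formula mass = 64.04 g/mol; 64 ÷ 64.04 ≈ 1, so the molecular formula is CH4O3.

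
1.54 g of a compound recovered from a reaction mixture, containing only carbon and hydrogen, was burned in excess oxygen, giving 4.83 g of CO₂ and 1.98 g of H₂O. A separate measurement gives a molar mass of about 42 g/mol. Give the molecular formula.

C3H6

mol C = 4.83 g CO₂ ÷ 44.009 g/mol = 0.1098 mol
mol H = 2 × 1.98 g H₂O ÷ 18.015 g/mol = 0.2198 mol
Divide by the smallest (0.1098 mol): C 1.000, H 2.003
Empirical formula: CH2
Empirical-formula mass = 14.03 g/mol; 42 ÷ 14.03 ≈ 3, so the molecular formula is C3H6.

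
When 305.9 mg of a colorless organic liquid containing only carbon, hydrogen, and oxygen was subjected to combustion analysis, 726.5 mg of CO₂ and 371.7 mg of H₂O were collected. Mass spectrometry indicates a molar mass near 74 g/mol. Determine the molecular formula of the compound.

mol C = 0.7265 g CO₂ ÷ 44.009 g/mol = 0.016508 mol
mol H = 2 × 0.3717 g H₂O ÷ 18.015 g/mol = 0.041266 mol
mass O = 0.3059 − (0.19828 + 0.041596) = 0.066027 g → mol O = 0.066027 ÷ 15.999 = 0.0041269 mol
Divide by the smallest (0.0041269 mol): C 4.000, H 9.999, O 1.000
Empirical formula: C4H10O
Empirical-formula mass = 74.12 g/mol; 74 ÷ 74.12 ≈ 1, so the molecular formula is C4H10O.

C4H10O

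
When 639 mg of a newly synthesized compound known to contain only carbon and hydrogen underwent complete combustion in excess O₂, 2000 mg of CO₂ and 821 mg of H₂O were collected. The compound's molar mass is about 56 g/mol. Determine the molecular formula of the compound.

mol C = 2.00 g CO₂ ÷ 44.009 g/mol = 0.04545 mol
mol H = 2 × 0.821 g H₂O ÷ 18.015 g/mol = 0.09115 mol
Divide by the smallest (0.04545 mol): C 1.000, H 2.006
Empirical formula: CH2
Empirical-formula mass = 14.03 g/mol; 56 ÷ 14.03 ≈ 4, so the molecular formula is C4H8.

C4H8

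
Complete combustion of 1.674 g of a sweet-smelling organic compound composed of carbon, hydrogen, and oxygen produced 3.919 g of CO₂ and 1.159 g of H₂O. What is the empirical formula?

C9H13O3

mol C = 3.919 g CO₂ ÷ 44.009 g/mol = 0.089050 mol
mol H = 2 × 1.159 g H₂O ÷ 18.015 g/mol = 0.12867 mol
mass O = 1.674 − (1.0696 + 0.12970) = 0.47472 g → mol O = 0.47472 ÷ 15.999 = 0.029672 mol
Divide by the smallest (0.029672 mol): C 3.001, H 4.336, O 1.000
Multiplying each by 3 gives whole numbers: C 9.00, H 13.01, O 3.00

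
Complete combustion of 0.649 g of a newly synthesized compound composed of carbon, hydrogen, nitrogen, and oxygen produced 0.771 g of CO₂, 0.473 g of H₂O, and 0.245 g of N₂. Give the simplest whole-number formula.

mol C = 0.771 g CO₂ ÷ 44.009 g/mol = 0.01752 mol
mol H = 2 × 0.473 g H₂O ÷ 18.015 g/mol = 0.05251 mol
mol N = 2 × 0.245 g N₂ ÷ 28.014 g/mol = 0.01749 mol
mass O = 0.649 − (0.2104 + 0.05293 + 0.2450) = 0.1406 g → mol O = 0.1406 ÷ 15.999 = 0.008791 mol
Divide by the smallest (0.008791 mol): C 1.993, H 5.973, N 1.990, O 1.000

C2H6N2O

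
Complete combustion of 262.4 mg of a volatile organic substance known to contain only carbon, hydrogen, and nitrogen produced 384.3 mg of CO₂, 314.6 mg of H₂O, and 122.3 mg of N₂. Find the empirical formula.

CH4N

mol C = 0.3843 g CO₂ ÷ 44.009 g/mol = 0.0087323 mol
mol H = 2 × 0.3146 g H₂O ÷ 18.015 g/mol = 0.034926 mol
mol N = 2 × 0.1223 g N₂ ÷ 28.014 g/mol = 0.0087313 mol
Divide by the smallest (0.0087313 mol): C 1.000, H 4.000, N 1.000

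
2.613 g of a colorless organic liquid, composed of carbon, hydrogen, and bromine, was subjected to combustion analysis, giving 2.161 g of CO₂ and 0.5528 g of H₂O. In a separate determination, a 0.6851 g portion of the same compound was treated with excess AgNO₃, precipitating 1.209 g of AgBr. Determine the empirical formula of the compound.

mol C = 2.161 g CO₂ ÷ 44.009 g/mol = 0.049104 mol
mol H = 2 × 0.5528 g H₂O ÷ 18.015 g/mol = 0.061371 mol
From the AgBr data: mol Br per gram of compound = (1.209 ÷ 187.772) ÷ 0.6851 = 0.0093981 mol/g, so in the 2.613 g combustion sample mol Br = 0.024557 mol
Divide by the smallest (0.024557 mol): C 2.000, H 2.499, Br 1.000
Multiplying each by 2 gives whole numbers: C 4.00, H 5.00, Br 2.00

C4H5Br2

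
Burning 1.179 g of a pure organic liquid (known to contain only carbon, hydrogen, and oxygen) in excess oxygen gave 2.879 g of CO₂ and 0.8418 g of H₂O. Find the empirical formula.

C7H10O2

mol C = 2.879 g CO₂ ÷ 44.009 g/mol = 0.065418 mol
mol H = 2 × 0.8418 g H₂O ÷ 18.015 g/mol = 0.093455 mol
mass O = 1.179 − (0.78574 + 0.094203) = 0.29906 g → mol O = 0.29906 ÷ 15.999 = 0.018692 mol
Divide by the smallest (0.018692 mol): C 3.500, H 5.000, O 1.000
Multiplying each by 2 gives whole numbers: C 7.00, H 10.00, O 2.00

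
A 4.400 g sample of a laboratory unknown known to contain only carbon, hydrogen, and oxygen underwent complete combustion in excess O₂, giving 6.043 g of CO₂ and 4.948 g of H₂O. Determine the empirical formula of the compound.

CH4O

mol C = 6.043 g CO₂ ÷ 44.009 g/mol = 0.13731 mol
mol H = 2 × 4.948 g H₂O ÷ 18.015 g/mol = 0.54932 mol
mass O = 4.400 − (1.6493 + 0.55371) = 2.1970 g → mol O = 2.1970 ÷ 15.999 = 0.13732 mol
Divide by the smallest (0.13731 mol): C 1.000, H 4.001, O 1.000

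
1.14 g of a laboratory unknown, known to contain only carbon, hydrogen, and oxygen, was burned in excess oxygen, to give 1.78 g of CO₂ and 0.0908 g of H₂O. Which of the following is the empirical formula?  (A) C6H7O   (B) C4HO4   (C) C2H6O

(B) C4HO4

mol C = 1.78 g CO₂ ÷ 44.009 g/mol = 0.04045 mol
mol H = 2 × 0.0908 g H₂O ÷ 18.015 g/mol = 0.01008 mol
mass O = 1.14 − (0.4858 + 0.01016) = 0.6440 g → mol O = 0.6440 ÷ 15.999 = 0.04025 mol
Divide by the smallest (0.01008 mol): C 4.012, H 1.000, O 3.993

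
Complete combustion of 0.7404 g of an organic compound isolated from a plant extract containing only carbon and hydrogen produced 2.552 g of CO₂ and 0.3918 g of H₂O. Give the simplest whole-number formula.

C4H3

mol C = 2.552 g CO₂ ÷ 44.009 g/mol = 0.057988 mol
mol H = 2 × 0.3918 g H₂O ÷ 18.015 g/mol = 0.043497 mol
Divide by the smallest (0.043497 mol): C 1.333, H 1.000
Multiplying each by 3 gives whole numbers: C 4.00, H 3.00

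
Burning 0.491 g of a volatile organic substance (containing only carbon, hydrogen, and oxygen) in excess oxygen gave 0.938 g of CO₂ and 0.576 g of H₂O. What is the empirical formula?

C2H6O

mol C = 0.938 g CO₂ ÷ 44.009 g/mol = 0.02131 mol
mol H = 2 × 0.576 g H₂O ÷ 18.015 g/mol = 0.06395 mol
mass O = 0.491 − (0.2560 + 0.06446) = 0.1705 g → mol O = 0.1705 ÷ 15.999 = 0.01066 mol
Divide by the smallest (0.01066 mol): C 2.000, H 5.999, O 1.000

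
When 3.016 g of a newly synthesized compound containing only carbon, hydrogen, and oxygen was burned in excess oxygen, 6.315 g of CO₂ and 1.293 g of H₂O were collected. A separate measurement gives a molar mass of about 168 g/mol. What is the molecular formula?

C8H8O4

mol C = 6.315 g CO₂ ÷ 44.009 g/mol = 0.14349 mol
mol H = 2 × 1.293 g H₂O ÷ 18.015 g/mol = 0.14355 mol
mass O = 3.016 − (1.7235 + 0.14470) = 1.1478 g → mol O = 1.1478 ÷ 15.999 = 0.071742 mol
Divide by the smallest (0.071742 mol): C 2.000, H 2.001, O 1.000
Empirical formula: C2H2O
Empirical-formula mass = 42.04 g/mol; 168 ÷ 42.04 ≈ 4, so the molecular formula is C8H8O4.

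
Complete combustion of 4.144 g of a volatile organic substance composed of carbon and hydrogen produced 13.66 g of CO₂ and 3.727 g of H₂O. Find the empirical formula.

mol C = 13.66 g CO₂ ÷ 44.009 g/mol = 0.31039 mol
mol H = 2 × 3.727 g H₂O ÷ 18.015 g/mol = 0.41377 mol
Divide by the smallest (0.31039 mol): C 1.000, H 1.333
Multiplying each by 3 gives whole numbers: C 3.00, H 4.00

C3H4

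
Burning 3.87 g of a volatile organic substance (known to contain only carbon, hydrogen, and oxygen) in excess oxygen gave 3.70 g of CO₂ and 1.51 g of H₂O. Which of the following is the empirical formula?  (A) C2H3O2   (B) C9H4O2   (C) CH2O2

(C) CH2O2

mol C = 3.70 g CO₂ ÷ 44.009 g/mol = 0.08407 mol
mol H = 2 × 1.51 g H₂O ÷ 18.015 g/mol = 0.1676 mol
mass O = 3.87 − (1.010 + 0.1690) = 2.691 g → mol O = 2.691 ÷ 15.999 = 0.1682 mol
Divide by the smallest (0.08407 mol): C 1.000, H 1.994, O 2.001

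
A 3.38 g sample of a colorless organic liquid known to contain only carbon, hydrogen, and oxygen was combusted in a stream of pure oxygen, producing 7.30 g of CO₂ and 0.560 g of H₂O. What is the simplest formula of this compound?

C8H3O4

mol C = 7.30 g CO₂ ÷ 44.009 g/mol = 0.1659 mol
mol H = 2 × 0.560 g H₂O ÷ 18.015 g/mol = 0.06217 mol
mass O = 3.38 − (1.992 + 0.06267) = 1.325 g → mol O = 1.325 ÷ 15.999 = 0.08282 mol
Divide by the smallest (0.06217 mol): C 2.668, H 1.000, O 1.332
Multiplying each by 3 gives whole numbers: C 8.00, H 3.00, O 4.00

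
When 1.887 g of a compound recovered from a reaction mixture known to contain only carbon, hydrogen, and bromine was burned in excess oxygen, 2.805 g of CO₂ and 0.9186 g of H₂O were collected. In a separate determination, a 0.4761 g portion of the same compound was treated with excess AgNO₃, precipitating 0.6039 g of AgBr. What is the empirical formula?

mol C = 2.805 g CO₂ ÷ 44.009 g/mol = 0.063737 mol
mol H = 2 × 0.9186 g H₂O ÷ 18.015 g/mol = 0.10198 mol
From the AgBr data: mol Br per gram of compound = (0.6039 ÷ 187.772) ÷ 0.4761 = 0.0067552 mol/g, so in the 1.887 g combustion sample mol Br = 0.012747 mol
Divide by the smallest (0.012747 mol): C 5.000, H 8.000, Br 1.000

C5H8Br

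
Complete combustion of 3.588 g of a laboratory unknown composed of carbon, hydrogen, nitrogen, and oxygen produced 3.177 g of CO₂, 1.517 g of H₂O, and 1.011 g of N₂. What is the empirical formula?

mol C = 3.177 g CO₂ ÷ 44.009 g/mol = 0.072190 mol
mol H = 2 × 1.517 g H₂O ÷ 18.015 g/mol = 0.16842 mol
mol N = 2 × 1.011 g N₂ ÷ 28.014 g/mol = 0.072178 mol
mass O = 3.588 − (0.86707 + 0.16976 + 1.0110) = 1.5402 g → mol O = 1.5402 ÷ 15.999 = 0.096266 mol
Divide by the smallest (0.072178 mol): C 1.000, H 2.333, N 1.000, O 1.334
Multiplying each by 3 gives whole numbers: C 3.00, H 7.00, N 3.00, O 4.00

C3H7N3O4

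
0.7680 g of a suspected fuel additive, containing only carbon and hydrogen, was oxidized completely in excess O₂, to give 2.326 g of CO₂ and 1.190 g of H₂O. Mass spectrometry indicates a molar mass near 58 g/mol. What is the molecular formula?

C4H10

mol C = 2.326 g CO₂ ÷ 44.009 g/mol = 0.052853 mol
mol H = 2 × 1.190 g H₂O ÷ 18.015 g/mol = 0.13211 mol
Divide by the smallest (0.052853 mol): C 1.000, H 2.500
Multiplying each by 2 gives whole numbers: C 2.00, H 5.00
Empirical formula: C2H5
Empirical-formula mass = 29.06 g/mol; 58 ÷ 29.06 ≈ 2, so the molecular formula is C4H10.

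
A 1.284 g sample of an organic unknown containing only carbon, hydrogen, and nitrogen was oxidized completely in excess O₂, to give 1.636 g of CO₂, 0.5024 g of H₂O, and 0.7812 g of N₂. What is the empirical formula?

C2H3N3

mol C = 1.636 g CO₂ ÷ 44.009 g/mol = 0.037174 mol
mol H = 2 × 0.5024 g H₂O ÷ 18.015 g/mol = 0.055776 mol
mol N = 2 × 0.7812 g N₂ ÷ 28.014 g/mol = 0.055772 mol
Divide by the smallest (0.037174 mol): C 1.000, H 1.500, N 1.500
Multiplying each by 2 gives whole numbers: C 2.00, H 3.00, N 3.00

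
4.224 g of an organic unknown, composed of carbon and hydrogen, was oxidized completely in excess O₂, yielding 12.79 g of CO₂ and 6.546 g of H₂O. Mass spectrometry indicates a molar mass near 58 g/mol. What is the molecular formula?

C4H10

mol C = 12.79 g CO₂ ÷ 44.009 g/mol = 0.29062 mol
mol H = 2 × 6.546 g H₂O ÷ 18.015 g/mol = 0.72673 mol
Divide by the smallest (0.29062 mol): C 1.000, H 2.501
Multiplying each by 2 gives whole numbers: C 2.00, H 5.00
Empirical formula: C2H5
Empirical-formula mass = 29.06 g/mol; 58 ÷ 29.06 ≈ 2, so the molecular formula is C4H10.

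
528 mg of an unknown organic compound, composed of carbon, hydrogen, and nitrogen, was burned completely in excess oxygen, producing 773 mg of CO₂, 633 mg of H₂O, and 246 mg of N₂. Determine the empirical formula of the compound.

mol C = 0.773 g CO₂ ÷ 44.009 g/mol = 0.01756 mol
mol H = 2 × 0.633 g H₂O ÷ 18.015 g/mol = 0.07027 mol
mol N = 2 × 0.246 g N₂ ÷ 28.014 g/mol = 0.01756 mol
Divide by the smallest (0.01756 mol): C 1.000, H 4.001, N 1.000

CH4N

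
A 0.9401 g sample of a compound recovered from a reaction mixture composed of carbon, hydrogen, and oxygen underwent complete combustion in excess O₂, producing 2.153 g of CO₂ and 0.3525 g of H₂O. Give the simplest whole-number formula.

mol C = 2.153 g CO₂ ÷ 44.009 g/mol = 0.048922 mol
mol H = 2 × 0.3525 g H₂O ÷ 18.015 g/mol = 0.039134 mol
mass O = 0.9401 − (0.58760 + 0.039447) = 0.31305 g → mol O = 0.31305 ÷ 15.999 = 0.019567 mol
Divide by the smallest (0.019567 mol): C 2.500, H 2.000, O 1.000
Multiplying each by 2 gives whole numbers: C 5.00, H 4.00, O 2.00

C5H4O2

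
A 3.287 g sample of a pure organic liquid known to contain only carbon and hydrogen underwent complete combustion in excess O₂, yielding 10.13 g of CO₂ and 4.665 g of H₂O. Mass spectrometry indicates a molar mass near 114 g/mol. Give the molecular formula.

C8H18

mol C = 10.13 g CO₂ ÷ 44.009 g/mol = 0.23018 mol
mol H = 2 × 4.665 g H₂O ÷ 18.015 g/mol = 0.51790 mol
Divide by the smallest (0.23018 mol): C 1.000, H 2.250
Multiplying each by 4 gives whole numbers: C 4.00, H 9.00
Empirical formula: C4H9
Empirical-formula mass = 57.12 g/mol; 114 ÷ 57.12 ≈ 2, so the molecular formula is C8H18.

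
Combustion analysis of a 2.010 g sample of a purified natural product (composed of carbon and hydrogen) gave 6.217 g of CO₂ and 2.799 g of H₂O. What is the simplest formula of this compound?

C5H11

mol C = 6.217 g CO₂ ÷ 44.009 g/mol = 0.14127 mol
mol H = 2 × 2.799 g H₂O ÷ 18.015 g/mol = 0.31074 mol
Divide by the smallest (0.14127 mol): C 1.000, H 2.200
Multiplying each by 5 gives whole numbers: C 5.00, H 11.00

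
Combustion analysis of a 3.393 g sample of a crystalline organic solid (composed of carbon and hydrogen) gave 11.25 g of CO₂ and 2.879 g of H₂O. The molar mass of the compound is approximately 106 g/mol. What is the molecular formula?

C8H10

mol C = 11.25 g CO₂ ÷ 44.009 g/mol = 0.25563 mol
mol H = 2 × 2.879 g H₂O ÷ 18.015 g/mol = 0.31962 mol
Divide by the smallest (0.25563 mol): C 1.000, H 1.250
Multiplying each by 4 gives whole numbers: C 4.00, H 5.00
Empirical formula: C4H5
Empirical-formula mass = 53.08 g/mol; 106 ÷ 53.08 ≈ 2, so the molecular formula is C8H10.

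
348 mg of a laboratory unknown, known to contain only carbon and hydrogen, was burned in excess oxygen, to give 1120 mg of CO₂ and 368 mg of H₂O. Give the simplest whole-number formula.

mol C = 1.12 g CO₂ ÷ 44.009 g/mol = 0.02545 mol
mol H = 2 × 0.368 g H₂O ÷ 18.015 g/mol = 0.04085 mol
Divide by the smallest (0.02545 mol): C 1.000, H 1.605
Multiplying each by 5 gives whole numbers: C 5.00, H 8.03

C5H8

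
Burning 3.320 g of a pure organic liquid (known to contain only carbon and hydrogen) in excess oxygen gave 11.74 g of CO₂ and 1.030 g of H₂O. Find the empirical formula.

mol C = 11.74 g CO₂ ÷ 44.009 g/mol = 0.26676 mol
mol H = 2 × 1.030 g H₂O ÷ 18.015 g/mol = 0.11435 mol
Divide by the smallest (0.11435 mol): C 2.333, H 1.000
Multiplying each by 3 gives whole numbers: C 7.00, H 3.00

C7H3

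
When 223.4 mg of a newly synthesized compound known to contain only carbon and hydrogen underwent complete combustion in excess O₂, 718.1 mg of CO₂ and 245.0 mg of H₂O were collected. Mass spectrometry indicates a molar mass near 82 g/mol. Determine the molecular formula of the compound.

mol C = 0.7181 g CO₂ ÷ 44.009 g/mol = 0.016317 mol
mol H = 2 × 0.2450 g H₂O ÷ 18.015 g/mol = 0.027200 mol
Divide by the smallest (0.016317 mol): C 1.000, H 1.667
Multiplying each by 3 gives whole numbers: C 3.00, H 5.00
Empirical formula: C3H5
Empirical-formula mass = 41.07 g/mol; 82 ÷ 41.07 ≈ 2, so the molecular formula is C6H10.

C6H10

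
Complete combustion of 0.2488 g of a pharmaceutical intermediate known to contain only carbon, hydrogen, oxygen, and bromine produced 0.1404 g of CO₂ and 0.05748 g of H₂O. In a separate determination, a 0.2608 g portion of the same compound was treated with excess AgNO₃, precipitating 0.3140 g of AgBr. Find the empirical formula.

mol C = 0.1404 g CO₂ ÷ 44.009 g/mol = 0.0031903 mol
mol H = 2 × 0.05748 g H₂O ÷ 18.015 g/mol = 0.0063813 mol
From the AgBr data: mol Br per gram of compound = (0.3140 ÷ 187.772) ÷ 0.2608 = 0.0064120 mol/g, so in the 0.2488 g combustion sample mol Br = 0.0015953 mol
mass O = 0.2488 − (0.038318 + 0.0064324 + 0.12747) = 0.076579 g → mol O = 0.076579 ÷ 15.999 = 0.0047865 mol
Divide by the smallest (0.0015953 mol): C 2.000, H 4.000, Br 1.000, O 3.000

C2H4BrO3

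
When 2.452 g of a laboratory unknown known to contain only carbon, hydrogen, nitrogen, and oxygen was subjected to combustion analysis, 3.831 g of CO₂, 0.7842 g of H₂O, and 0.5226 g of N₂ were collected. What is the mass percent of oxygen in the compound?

mol C = 3.831 g CO₂ ÷ 44.009 g/mol = 0.087050 mol
mol H = 2 × 0.7842 g H₂O ÷ 18.015 g/mol = 0.087061 mol
mol N = 2 × 0.5226 g N₂ ÷ 28.014 g/mol = 0.037310 mol
mass O = 2.452 − (1.0456 + 0.087757 + 0.52260) = 0.79608 g → mol O = 0.79608 ÷ 15.999 = 0.049758 mol
mass % O = 0.79608 g ÷ 2.452 g × 100%

32.47%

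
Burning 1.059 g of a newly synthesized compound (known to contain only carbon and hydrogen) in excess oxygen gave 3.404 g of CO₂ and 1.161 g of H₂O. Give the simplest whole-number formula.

mol C = 3.404 g CO₂ ÷ 44.009 g/mol = 0.077348 mol
mol H = 2 × 1.161 g H₂O ÷ 18.015 g/mol = 0.12889 mol
Divide by the smallest (0.077348 mol): C 1.000, H 1.666
Multiplying each by 3 gives whole numbers: C 3.00, H 5.00

C3H5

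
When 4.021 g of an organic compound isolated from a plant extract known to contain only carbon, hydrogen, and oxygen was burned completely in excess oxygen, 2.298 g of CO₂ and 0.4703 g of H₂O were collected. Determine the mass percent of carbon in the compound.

15.60%

mol C = 2.298 g CO₂ ÷ 44.009 g/mol = 0.052217 mol
mol H = 2 × 0.4703 g H₂O ÷ 18.015 g/mol = 0.052212 mol
mass O = 4.021 − (0.62717 + 0.052630) = 3.3412 g → mol O = 3.3412 ÷ 15.999 = 0.20884 mol
mass % C = 0.62717 g ÷ 4.021 g × 100%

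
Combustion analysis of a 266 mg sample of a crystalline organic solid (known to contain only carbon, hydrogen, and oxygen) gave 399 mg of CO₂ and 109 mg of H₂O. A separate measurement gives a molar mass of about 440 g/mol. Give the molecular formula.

C15H20O15

mol C = 0.399 g CO₂ ÷ 44.009 g/mol = 0.009066 mol
mol H = 2 × 0.109 g H₂O ÷ 18.015 g/mol = 0.01210 mol
mass O = 0.266 − (0.1089 + 0.01220) = 0.1449 g → mol O = 0.1449 ÷ 15.999 = 0.009057 mol
Divide by the smallest (0.009057 mol): C 1.001, H 1.336, O 1.000
Multiplying each by 3 gives whole numbers: C 3.00, H 4.01, O 3.00
Empirical formula: C3H4O3
Empirical-formula mass = 88.06 g/mol; 440 ÷ 88.06 ≈ 5, so the molecular formula is C15H20O15.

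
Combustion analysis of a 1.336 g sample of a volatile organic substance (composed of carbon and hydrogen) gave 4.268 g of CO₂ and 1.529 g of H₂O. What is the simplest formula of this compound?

mol C = 4.268 g CO₂ ÷ 44.009 g/mol = 0.096980 mol
mol H = 2 × 1.529 g H₂O ÷ 18.015 g/mol = 0.16975 mol
Divide by the smallest (0.096980 mol): C 1.000, H 1.750
Multiplying each by 4 gives whole numbers: C 4.00, H 7.00

C4H7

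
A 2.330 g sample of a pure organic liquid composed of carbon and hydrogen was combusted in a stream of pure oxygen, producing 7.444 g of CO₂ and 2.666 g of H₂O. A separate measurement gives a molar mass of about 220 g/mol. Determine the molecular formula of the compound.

mol C = 7.444 g CO₂ ÷ 44.009 g/mol = 0.16915 mol
mol H = 2 × 2.666 g H₂O ÷ 18.015 g/mol = 0.29598 mol
Divide by the smallest (0.16915 mol): C 1.000, H 1.750
Multiplying each by 4 gives whole numbers: C 4.00, H 7.00
Empirical formula: C4H7
Empirical-formula mass = 55.10 g/mol; 220 ÷ 55.10 ≈ 4, so the molecular formula is C16H28.

C16H28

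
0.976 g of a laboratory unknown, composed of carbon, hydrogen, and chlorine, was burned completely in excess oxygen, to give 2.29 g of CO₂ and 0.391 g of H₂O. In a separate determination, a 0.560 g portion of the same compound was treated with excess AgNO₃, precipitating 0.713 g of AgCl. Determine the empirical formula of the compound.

C6H5Cl

mol C = 2.29 g CO₂ ÷ 44.009 g/mol = 0.05203 mol
mol H = 2 × 0.391 g H₂O ÷ 18.015 g/mol = 0.04341 mol
From the AgCl data: mol Cl per gram of compound = (0.713 ÷ 143.318) ÷ 0.560 = 0.008884 mol/g, so in the 0.976 g combustion sample mol Cl = 0.008671 mol
Divide by the smallest (0.008671 mol): C 6.001, H 5.006, Cl 1.000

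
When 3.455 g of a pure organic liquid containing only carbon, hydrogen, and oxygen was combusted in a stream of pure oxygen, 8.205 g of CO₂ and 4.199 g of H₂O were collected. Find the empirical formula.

C4H10O

mol C = 8.205 g CO₂ ÷ 44.009 g/mol = 0.18644 mol
mol H = 2 × 4.199 g H₂O ÷ 18.015 g/mol = 0.46617 mol
mass O = 3.455 − (2.2393 + 0.46990) = 0.74578 g → mol O = 0.74578 ÷ 15.999 = 0.046614 mol
Divide by the smallest (0.046614 mol): C 4.000, H 10.001, O 1.000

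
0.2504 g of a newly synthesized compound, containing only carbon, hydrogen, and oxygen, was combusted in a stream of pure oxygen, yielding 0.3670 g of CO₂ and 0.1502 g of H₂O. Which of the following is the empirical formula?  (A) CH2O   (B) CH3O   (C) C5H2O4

(A) CH2O

mol C = 0.3670 g CO₂ ÷ 44.009 g/mol = 0.0083392 mol
mol H = 2 × 0.1502 g H₂O ÷ 18.015 g/mol = 0.016675 mol
mass O = 0.2504 − (0.10016 + 0.016808) = 0.13343 g → mol O = 0.13343 ÷ 15.999 = 0.0083399 mol
Divide by the smallest (0.0083392 mol): C 1.000, H 2.000, O 1.000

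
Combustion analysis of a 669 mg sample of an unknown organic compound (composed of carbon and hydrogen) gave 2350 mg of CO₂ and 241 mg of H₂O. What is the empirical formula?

mol C = 2.35 g CO₂ ÷ 44.009 g/mol = 0.05340 mol
mol H = 2 × 0.241 g H₂O ÷ 18.015 g/mol = 0.02676 mol
Divide by the smallest (0.02676 mol): C 1.996, H 1.000

C2H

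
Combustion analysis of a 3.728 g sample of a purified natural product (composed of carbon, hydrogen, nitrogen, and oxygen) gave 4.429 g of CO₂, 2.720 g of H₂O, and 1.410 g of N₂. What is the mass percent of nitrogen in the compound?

37.82%

mol C = 4.429 g CO₂ ÷ 44.009 g/mol = 0.10064 mol
mol H = 2 × 2.720 g H₂O ÷ 18.015 g/mol = 0.30197 mol
mol N = 2 × 1.410 g N₂ ÷ 28.014 g/mol = 0.10066 mol
mass O = 3.728 − (1.2088 + 0.30439 + 1.4100) = 0.80484 g → mol O = 0.80484 ÷ 15.999 = 0.050306 mol
mass % N = 1.4100 g ÷ 3.728 g × 100%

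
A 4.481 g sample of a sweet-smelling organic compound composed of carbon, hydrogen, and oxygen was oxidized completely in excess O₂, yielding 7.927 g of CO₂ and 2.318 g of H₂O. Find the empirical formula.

mol C = 7.927 g CO₂ ÷ 44.009 g/mol = 0.18012 mol
mol H = 2 × 2.318 g H₂O ÷ 18.015 g/mol = 0.25734 mol
mass O = 4.481 − (2.1634 + 0.25940) = 2.0582 g → mol O = 2.0582 ÷ 15.999 = 0.12864 mol
Divide by the smallest (0.12864 mol): C 1.400, H 2.000, O 1.000
Multiplying each by 5 gives whole numbers: C 7.00, H 10.00, O 5.00

C7H10O5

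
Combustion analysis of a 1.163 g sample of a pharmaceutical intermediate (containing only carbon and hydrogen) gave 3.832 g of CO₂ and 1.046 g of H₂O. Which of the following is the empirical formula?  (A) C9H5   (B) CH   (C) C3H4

mol C = 3.832 g CO₂ ÷ 44.009 g/mol = 0.087073 mol
mol H = 2 × 1.046 g H₂O ÷ 18.015 g/mol = 0.11613 mol
Divide by the smallest (0.087073 mol): C 1.000, H 1.334
Multiplying each by 3 gives whole numbers: C 3.00, H 4.00

(C) C3H4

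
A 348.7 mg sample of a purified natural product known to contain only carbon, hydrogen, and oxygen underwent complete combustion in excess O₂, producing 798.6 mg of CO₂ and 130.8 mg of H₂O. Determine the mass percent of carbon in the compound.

mol C = 0.7986 g CO₂ ÷ 44.009 g/mol = 0.018146 mol
mol H = 2 × 0.1308 g H₂O ÷ 18.015 g/mol = 0.014521 mol
mass O = 0.3487 − (0.21796 + 0.014637) = 0.11611 g → mol O = 0.11611 ÷ 15.999 = 0.0072572 mol
mass % C = 0.21796 g ÷ 0.3487 g × 100%

62.51%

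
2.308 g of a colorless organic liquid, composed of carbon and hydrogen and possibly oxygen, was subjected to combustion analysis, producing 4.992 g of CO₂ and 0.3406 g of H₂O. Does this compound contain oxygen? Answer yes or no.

yes

mol C = 4.992 g CO₂ ÷ 44.009 g/mol = 0.11343 mol
mol H = 2 × 0.3406 g H₂O ÷ 18.015 g/mol = 0.037813 mol
C and H account for only 1.4005 g of the 2.308 g sample; the remaining 0.90746 g must be oxygen.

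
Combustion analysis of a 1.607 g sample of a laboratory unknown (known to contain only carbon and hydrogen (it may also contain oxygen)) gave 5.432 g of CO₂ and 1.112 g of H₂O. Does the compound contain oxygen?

mol C = 5.432 g CO₂ ÷ 44.009 g/mol = 0.12343 mol
mol H = 2 × 1.112 g H₂O ÷ 18.015 g/mol = 0.12345 mol
C and H together account for 1.6069 g — essentially the entire 1.607 g sample — so the compound contains no oxygen.

no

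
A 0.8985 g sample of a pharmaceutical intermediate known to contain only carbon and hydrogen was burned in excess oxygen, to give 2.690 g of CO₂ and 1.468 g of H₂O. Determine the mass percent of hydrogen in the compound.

18.28%

mol C = 2.690 g CO₂ ÷ 44.009 g/mol = 0.061124 mol
mol H = 2 × 1.468 g H₂O ÷ 18.015 g/mol = 0.16298 mol
mass % H = 0.16428 g ÷ 0.8985 g × 100%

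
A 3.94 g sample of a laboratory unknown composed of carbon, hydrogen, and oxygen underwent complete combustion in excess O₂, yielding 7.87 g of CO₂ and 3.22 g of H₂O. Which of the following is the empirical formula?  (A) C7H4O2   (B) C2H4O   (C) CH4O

mol C = 7.87 g CO₂ ÷ 44.009 g/mol = 0.1788 mol
mol H = 2 × 3.22 g H₂O ÷ 18.015 g/mol = 0.3575 mol
mass O = 3.94 − (2.148 + 0.3603) = 1.432 g → mol O = 1.432 ÷ 15.999 = 0.08949 mol
Divide by the smallest (0.08949 mol): C 1.998, H 3.995, O 1.000

(B) C2H4O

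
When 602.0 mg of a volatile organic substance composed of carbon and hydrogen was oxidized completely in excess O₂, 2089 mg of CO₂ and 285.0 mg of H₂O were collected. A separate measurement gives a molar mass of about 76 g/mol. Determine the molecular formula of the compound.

C6H4

mol C = 2.089 g CO₂ ÷ 44.009 g/mol = 0.047468 mol
mol H = 2 × 0.2850 g H₂O ÷ 18.015 g/mol = 0.031640 mol
Divide by the smallest (0.031640 mol): C 1.500, H 1.000
Multiplying each by 2 gives whole numbers: C 3.00, H 2.00
Empirical formula: C3H2
Empirical-formula mass = 38.05 g/mol; 76 ÷ 38.05 ≈ 2, so the molecular formula is C6H4.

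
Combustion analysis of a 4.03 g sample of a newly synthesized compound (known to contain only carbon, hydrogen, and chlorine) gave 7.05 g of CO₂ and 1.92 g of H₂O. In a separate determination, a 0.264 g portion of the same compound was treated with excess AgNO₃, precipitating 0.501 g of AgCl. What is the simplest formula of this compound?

mol C = 7.05 g CO₂ ÷ 44.009 g/mol = 0.1602 mol
mol H = 2 × 1.92 g H₂O ÷ 18.015 g/mol = 0.2132 mol
From the AgCl data: mol Cl per gram of compound = (0.501 ÷ 143.318) ÷ 0.264 = 0.01324 mol/g, so in the 4.03 g combustion sample mol Cl = 0.05336 mol
Divide by the smallest (0.05336 mol): C 3.002, H 3.994, Cl 1.000

C3H4Cl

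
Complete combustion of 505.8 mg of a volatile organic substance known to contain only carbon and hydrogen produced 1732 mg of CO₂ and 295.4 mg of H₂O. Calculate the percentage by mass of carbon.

mol C = 1.732 g CO₂ ÷ 44.009 g/mol = 0.039356 mol
mol H = 2 × 0.2954 g H₂O ÷ 18.015 g/mol = 0.032795 mol
mass % C = 0.47270 g ÷ 0.5058 g × 100%

93.46%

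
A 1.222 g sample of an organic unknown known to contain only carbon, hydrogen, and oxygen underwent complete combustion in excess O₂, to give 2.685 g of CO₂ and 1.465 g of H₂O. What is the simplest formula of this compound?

mol C = 2.685 g CO₂ ÷ 44.009 g/mol = 0.061010 mol
mol H = 2 × 1.465 g H₂O ÷ 18.015 g/mol = 0.16264 mol
mass O = 1.222 − (0.73279 + 0.16394) = 0.32526 g → mol O = 0.32526 ÷ 15.999 = 0.020330 mol
Divide by the smallest (0.020330 mol): C 3.001, H 8.000, O 1.000

C3H8O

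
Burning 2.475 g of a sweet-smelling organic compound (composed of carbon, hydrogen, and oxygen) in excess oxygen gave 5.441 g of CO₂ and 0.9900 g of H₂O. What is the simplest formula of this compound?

mol C = 5.441 g CO₂ ÷ 44.009 g/mol = 0.12363 mol
mol H = 2 × 0.9900 g H₂O ÷ 18.015 g/mol = 0.10991 mol
mass O = 2.475 − (1.4850 + 0.11079) = 0.87925 g → mol O = 0.87925 ÷ 15.999 = 0.054956 mol
Divide by the smallest (0.054956 mol): C 2.250, H 2.000, O 1.000
Multiplying each by 4 gives whole numbers: C 9.00, H 8.00, O 4.00

C9H8O4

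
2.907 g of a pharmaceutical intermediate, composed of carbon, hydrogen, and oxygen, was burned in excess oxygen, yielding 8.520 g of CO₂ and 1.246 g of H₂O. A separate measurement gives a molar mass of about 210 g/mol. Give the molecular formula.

mol C = 8.520 g CO₂ ÷ 44.009 g/mol = 0.19360 mol
mol H = 2 × 1.246 g H₂O ÷ 18.015 g/mol = 0.13833 mol
mass O = 2.907 − (2.3253 + 0.13944) = 0.44227 g → mol O = 0.44227 ÷ 15.999 = 0.027644 mol
Divide by the smallest (0.027644 mol): C 7.003, H 5.004, O 1.000
Empirical formula: C7H5O
Empirical-formula mass = 105.12 g/mol; 210 ÷ 105.12 ≈ 2, so the molecular formula is C14H10O2.

C14H10O2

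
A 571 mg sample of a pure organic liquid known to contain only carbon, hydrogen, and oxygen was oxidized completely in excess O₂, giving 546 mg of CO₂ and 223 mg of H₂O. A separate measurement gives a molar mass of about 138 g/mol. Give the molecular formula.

mol C = 0.546 g CO₂ ÷ 44.009 g/mol = 0.01241 mol
mol H = 2 × 0.223 g H₂O ÷ 18.015 g/mol = 0.02476 mol
mass O = 0.571 − (0.1490 + 0.02496) = 0.3970 g → mol O = 0.3970 ÷ 15.999 = 0.02482 mol
Divide by the smallest (0.01241 mol): C 1.000, H 1.995, O 2.000
Empirical formula: CH2O2
Empirical-formula mass = 46.02 g/mol; 138 ÷ 46.02 ≈ 3, so the molecular formula is C3H6O6.

C3H6O6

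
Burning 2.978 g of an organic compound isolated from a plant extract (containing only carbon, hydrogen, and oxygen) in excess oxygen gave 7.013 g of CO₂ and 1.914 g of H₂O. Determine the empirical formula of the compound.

mol C = 7.013 g CO₂ ÷ 44.009 g/mol = 0.15935 mol
mol H = 2 × 1.914 g H₂O ÷ 18.015 g/mol = 0.21249 mol
mass O = 2.978 − (1.9140 + 0.21419) = 0.84981 g → mol O = 0.84981 ÷ 15.999 = 0.053117 mol
Divide by the smallest (0.053117 mol): C 3.000, H 4.000, O 1.000

C3H4O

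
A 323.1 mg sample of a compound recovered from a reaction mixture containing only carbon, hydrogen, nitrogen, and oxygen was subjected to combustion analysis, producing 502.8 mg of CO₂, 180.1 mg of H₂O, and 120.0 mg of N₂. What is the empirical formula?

C4H7N3O

mol C = 0.5028 g CO₂ ÷ 44.009 g/mol = 0.011425 mol
mol H = 2 × 0.1801 g H₂O ÷ 18.015 g/mol = 0.019994 mol
mol N = 2 × 0.1200 g N₂ ÷ 28.014 g/mol = 0.0085671 mol
mass O = 0.3231 − (0.13722 + 0.020154 + 0.12000) = 0.045721 g → mol O = 0.045721 ÷ 15.999 = 0.0028577 mol
Divide by the smallest (0.0028577 mol): C 3.998, H 6.997, N 2.998, O 1.000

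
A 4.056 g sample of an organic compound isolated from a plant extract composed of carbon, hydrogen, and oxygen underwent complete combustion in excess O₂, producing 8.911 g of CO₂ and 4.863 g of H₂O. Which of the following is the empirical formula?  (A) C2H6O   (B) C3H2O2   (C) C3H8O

(C) C3H8O

mol C = 8.911 g CO₂ ÷ 44.009 g/mol = 0.20248 mol
mol H = 2 × 4.863 g H₂O ÷ 18.015 g/mol = 0.53988 mol
mass O = 4.056 − (2.4320 + 0.54420) = 1.0798 g → mol O = 1.0798 ÷ 15.999 = 0.067491 mol
Divide by the smallest (0.067491 mol): C 3.000, H 7.999, O 1.000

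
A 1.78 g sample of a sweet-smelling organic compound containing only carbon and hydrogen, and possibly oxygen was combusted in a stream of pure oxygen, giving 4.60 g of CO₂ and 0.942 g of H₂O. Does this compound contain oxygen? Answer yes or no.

yes

mol C = 4.60 g CO₂ ÷ 44.009 g/mol = 0.1045 mol
mol H = 2 × 0.942 g H₂O ÷ 18.015 g/mol = 0.1046 mol
C and H account for only 1.361 g of the 1.78 g sample; the remaining 0.4191 g must be oxygen.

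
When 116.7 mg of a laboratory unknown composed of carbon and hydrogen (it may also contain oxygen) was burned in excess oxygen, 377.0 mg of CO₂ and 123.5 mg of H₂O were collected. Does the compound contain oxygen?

no

mol C = 0.3770 g CO₂ ÷ 44.009 g/mol = 0.0085664 mol
mol H = 2 × 0.1235 g H₂O ÷ 18.015 g/mol = 0.013711 mol
C and H together account for 0.11671 g — essentially the entire 0.1167 g sample — so the compound contains no oxygen.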